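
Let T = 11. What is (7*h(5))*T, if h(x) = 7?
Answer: 539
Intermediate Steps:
(7*h(5))*T = (7*7)*11 = 49*11 = 539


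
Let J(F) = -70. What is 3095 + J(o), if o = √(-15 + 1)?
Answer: 3025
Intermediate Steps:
o = I*√14 (o = √(-14) = I*√14 ≈ 3.7417*I)
3095 + J(o) = 3095 - 70 = 3025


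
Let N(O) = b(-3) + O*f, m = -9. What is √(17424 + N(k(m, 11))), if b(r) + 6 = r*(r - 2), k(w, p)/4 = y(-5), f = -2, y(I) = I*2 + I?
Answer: √17553 ≈ 132.49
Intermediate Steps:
y(I) = 3*I (y(I) = 2*I + I = 3*I)
k(w, p) = -60 (k(w, p) = 4*(3*(-5)) = 4*(-15) = -60)
b(r) = -6 + r*(-2 + r) (b(r) = -6 + r*(r - 2) = -6 + r*(-2 + r))
N(O) = 9 - 2*O (N(O) = (-6 + (-3)² - 2*(-3)) + O*(-2) = (-6 + 9 + 6) - 2*O = 9 - 2*O)
√(17424 + N(k(m, 11))) = √(17424 + (9 - 2*(-60))) = √(17424 + (9 + 120)) = √(17424 + 129) = √17553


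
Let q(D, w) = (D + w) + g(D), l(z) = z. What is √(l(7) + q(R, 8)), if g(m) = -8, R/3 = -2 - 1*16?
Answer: I*√47 ≈ 6.8557*I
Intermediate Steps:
R = -54 (R = 3*(-2 - 1*16) = 3*(-2 - 16) = 3*(-18) = -54)
q(D, w) = -8 + D + w (q(D, w) = (D + w) - 8 = -8 + D + w)
√(l(7) + q(R, 8)) = √(7 + (-8 - 54 + 8)) = √(7 - 54) = √(-47) = I*√47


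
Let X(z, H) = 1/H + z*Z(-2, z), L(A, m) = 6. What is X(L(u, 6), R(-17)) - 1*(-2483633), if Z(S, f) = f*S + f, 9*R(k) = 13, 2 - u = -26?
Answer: 32286770/13 ≈ 2.4836e+6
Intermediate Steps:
u = 28 (u = 2 - 1*(-26) = 2 + 26 = 28)
R(k) = 13/9 (R(k) = (⅑)*13 = 13/9)
Z(S, f) = f + S*f (Z(S, f) = S*f + f = f + S*f)
X(z, H) = 1/H - z² (X(z, H) = 1/H + z*(z*(1 - 2)) = 1/H + z*(z*(-1)) = 1/H + z*(-z) = 1/H - z²)
X(L(u, 6), R(-17)) - 1*(-2483633) = (1/(13/9) - 1*6²) - 1*(-2483633) = (9/13 - 1*36) + 2483633 = (9/13 - 36) + 2483633 = -459/13 + 2483633 = 32286770/13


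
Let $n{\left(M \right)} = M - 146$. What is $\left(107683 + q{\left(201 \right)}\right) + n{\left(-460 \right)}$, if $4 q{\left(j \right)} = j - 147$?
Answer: $\frac{214181}{2} \approx 1.0709 \cdot 10^{5}$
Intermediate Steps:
$q{\left(j \right)} = - \frac{147}{4} + \frac{j}{4}$ ($q{\left(j \right)} = \frac{j - 147}{4} = \frac{-147 + j}{4} = - \frac{147}{4} + \frac{j}{4}$)
$n{\left(M \right)} = -146 + M$
$\left(107683 + q{\left(201 \right)}\right) + n{\left(-460 \right)} = \left(107683 + \left(- \frac{147}{4} + \frac{1}{4} \cdot 201\right)\right) - 606 = \left(107683 + \left(- \frac{147}{4} + \frac{201}{4}\right)\right) - 606 = \left(107683 + \frac{27}{2}\right) - 606 = \frac{215393}{2} - 606 = \frac{214181}{2}$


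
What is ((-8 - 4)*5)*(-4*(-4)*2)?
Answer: -1920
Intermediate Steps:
((-8 - 4)*5)*(-4*(-4)*2) = (-12*5)*(16*2) = -60*32 = -1920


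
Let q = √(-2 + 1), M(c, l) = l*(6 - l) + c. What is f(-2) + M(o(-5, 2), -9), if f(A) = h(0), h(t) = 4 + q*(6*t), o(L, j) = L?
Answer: -136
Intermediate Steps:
M(c, l) = c + l*(6 - l)
q = I (q = √(-1) = I ≈ 1.0*I)
h(t) = 4 + 6*I*t (h(t) = 4 + I*(6*t) = 4 + 6*I*t)
f(A) = 4 (f(A) = 4 + 6*I*0 = 4 + 0 = 4)
f(-2) + M(o(-5, 2), -9) = 4 + (-5 - 1*(-9)² + 6*(-9)) = 4 + (-5 - 1*81 - 54) = 4 + (-5 - 81 - 54) = 4 - 140 = -136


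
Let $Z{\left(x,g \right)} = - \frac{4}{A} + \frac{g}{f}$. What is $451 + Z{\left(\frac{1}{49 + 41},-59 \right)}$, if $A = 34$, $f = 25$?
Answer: $\frac{190622}{425} \approx 448.52$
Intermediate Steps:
$Z{\left(x,g \right)} = - \frac{2}{17} + \frac{g}{25}$ ($Z{\left(x,g \right)} = - \frac{4}{34} + \frac{g}{25} = \left(-4\right) \frac{1}{34} + g \frac{1}{25} = - \frac{2}{17} + \frac{g}{25}$)
$451 + Z{\left(\frac{1}{49 + 41},-59 \right)} = 451 + \left(- \frac{2}{17} + \frac{1}{25} \left(-59\right)\right) = 451 - \frac{1053}{425} = \frac{190622}{425}$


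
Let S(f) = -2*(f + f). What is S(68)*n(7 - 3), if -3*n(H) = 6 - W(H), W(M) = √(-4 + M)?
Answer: 544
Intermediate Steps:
S(f) = -4*f
n(H) = -2 + √(-4 + H)/3 (n(H) = -(6 - √(-4 + H))/3 = -2 + √(-4 + H)/3)
S(68)*n(7 - 3) = (-4*68)*(-2 + √(-4 + (7 - 3))/3) = -272*(-2 + √(-4 + 4)/3) = -272*(-2 + √0/3) = -272*(-2 + (⅓)*0) = -272*(-2 + 0) = -272*(-2) = 544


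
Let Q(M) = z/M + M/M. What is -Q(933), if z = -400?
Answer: -533/933 ≈ -0.57128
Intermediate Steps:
Q(M) = 1 - 400/M (Q(M) = -400/M + M/M = -400/M + 1 = 1 - 400/M)
-Q(933) = -(-400 + 933)/933 = -533/933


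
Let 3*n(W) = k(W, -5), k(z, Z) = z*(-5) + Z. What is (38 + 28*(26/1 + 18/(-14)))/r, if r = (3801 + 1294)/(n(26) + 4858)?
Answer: 702698/1019 ≈ 689.60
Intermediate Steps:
k(z, Z) = Z - 5*z (k(z, Z) = -5*z + Z = Z - 5*z)
n(W) = -5/3 - 5*W/3 (n(W) = (-5 - 5*W)/3 = -5/3 - 5*W/3)
r = 5095/4813 (r = (3801 + 1294)/((-5/3 - 5/3*26) + 4858) = 5095/((-5/3 - 130/3) + 4858) = 5095/(-45 + 4858) = 5095/4813 ≈ 1.0586)
(38 + 28*(26/1 + 18/(-14)))/r = (38 + 28*(26/1 + 18/(-14)))/(5095/4813) = (38 + 28*(26*1 + 18*(-1/14)))*(4813/5095) = (38 + 28*(26 - 9/7))*(4813/5095) = (38 + 28*(173/7))*(4813/5095) = (38 + 692)*(4813/5095) = 730*(4813/5095) = 702698/1019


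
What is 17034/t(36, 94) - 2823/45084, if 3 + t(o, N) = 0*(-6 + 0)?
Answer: -85329925/15028 ≈ -5678.1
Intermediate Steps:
t(o, N) = -3 (t(o, N) = -3 + 0*(-6 + 0) = -3 + 0*(-6) = -3 + 0 = -3)
17034/t(36, 94) - 2823/45084 = 17034/(-3) - 2823/45084 = 17034*(-⅓) - 2823*1/45084 = -5678 - 941/15028 = -85329925/15028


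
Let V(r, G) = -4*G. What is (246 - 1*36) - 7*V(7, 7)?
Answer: 406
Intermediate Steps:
(246 - 1*36) - 7*V(7, 7) = (246 - 1*36) - 7*(-4*7) = (246 - 36) - 7*(-28) = 210 - 1*(-196) = 210 + 196 = 406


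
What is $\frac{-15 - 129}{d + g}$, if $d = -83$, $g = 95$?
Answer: $-12$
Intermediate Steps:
$\frac{-15 - 129}{d + g} = \frac{-15 - 129}{-83 + 95} = - \frac{144}{12} = \left(-144\right) \frac{1}{12} = -12$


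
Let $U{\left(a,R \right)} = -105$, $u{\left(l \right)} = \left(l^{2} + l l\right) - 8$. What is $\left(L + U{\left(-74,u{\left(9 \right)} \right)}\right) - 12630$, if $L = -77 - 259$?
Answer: $-13071$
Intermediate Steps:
$u{\left(l \right)} = -8 + 2 l^{2}$ ($u{\left(l \right)} = \left(l^{2} + l^{2}\right) - 8 = 2 l^{2} - 8 = -8 + 2 l^{2}$)
$L = -336$ ($L = -77 - 259 = -336$)
$\left(L + U{\left(-74,u{\left(9 \right)} \right)}\right) - 12630 = \left(-336 - 105\right) - 12630 = -441 - 12630 = -13071$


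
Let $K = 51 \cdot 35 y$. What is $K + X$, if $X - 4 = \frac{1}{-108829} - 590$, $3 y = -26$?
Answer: $- \frac{1747358425}{108829} \approx -16056.0$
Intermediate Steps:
$y = - \frac{26}{3}$ ($y = \frac{1}{3} \left(-26\right) = - \frac{26}{3} \approx -8.6667$)
$K = -15470$ ($K = 51 \cdot 35 \left(- \frac{26}{3}\right) = 1785 \left(- \frac{26}{3}\right) = -15470$)
$X = - \frac{63773795}{108829}$ ($X = 4 - \left(590 - \frac{1}{-108829}\right) = 4 - \frac{64209111}{108829} = - \frac{63773795}{108829} \approx -586.0$)
$K + X = -15470 - \frac{63773795}{108829} = - \frac{1747358425}{108829}$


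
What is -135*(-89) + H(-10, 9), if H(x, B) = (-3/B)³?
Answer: 324404/27 ≈ 12015.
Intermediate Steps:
H(x, B) = -27/B³
-135*(-89) + H(-10, 9) = -135*(-89) - 27/9³ = 12015 - 27*1/729 = 12015 - 1/27 = 324404/27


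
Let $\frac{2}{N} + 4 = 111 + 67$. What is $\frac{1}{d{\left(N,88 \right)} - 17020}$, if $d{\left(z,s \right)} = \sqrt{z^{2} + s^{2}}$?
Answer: $- \frac{128824380}{2192532333263} - \frac{87 \sqrt{58614337}}{2192532333263} \approx -5.906 \cdot 10^{-5}$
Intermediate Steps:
$N = \frac{1}{87}$ ($N = \frac{2}{-4 + \left(111 + 67\right)} = \frac{2}{-4 + 178} = \frac{2}{174} = 2 \cdot \frac{1}{174} = \frac{1}{87} \approx 0.011494$)
$d{\left(z,s \right)} = \sqrt{s^{2} + z^{2}}$
$\frac{1}{d{\left(N,88 \right)} - 17020} = \frac{1}{\sqrt{88^{2} + \left(\frac{1}{87}\right)^{2}} - 17020} = \frac{1}{\sqrt{7744 + \frac{1}{7569}} - 17020} = \frac{1}{\sqrt{\frac{58614337}{7569}} - 17020} = \frac{1}{\frac{\sqrt{58614337}}{87} - 17020} = \frac{1}{-17020 + \frac{\sqrt{58614337}}{87}}$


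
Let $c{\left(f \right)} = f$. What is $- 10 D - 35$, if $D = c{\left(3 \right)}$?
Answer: $-65$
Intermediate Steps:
$D = 3$
$- 10 D - 35 = \left(-10\right) 3 - 35 = -30 - 35 = -65$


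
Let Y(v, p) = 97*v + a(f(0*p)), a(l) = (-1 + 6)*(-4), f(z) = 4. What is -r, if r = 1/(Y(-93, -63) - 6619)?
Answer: 1/15660 ≈ 6.3857e-5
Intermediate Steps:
a(l) = -20 (a(l) = 5*(-4) = -20)
Y(v, p) = -20 + 97*v (Y(v, p) = 97*v - 20 = -20 + 97*v)
r = -1/15660 (r = 1/((-20 + 97*(-93)) - 6619) = 1/((-20 - 9021) - 6619) = 1/(-9041 - 6619) = 1/(-15660) = -1/15660 ≈ -6.3857e-5)
-r = -1*(-1/15660) = 1/15660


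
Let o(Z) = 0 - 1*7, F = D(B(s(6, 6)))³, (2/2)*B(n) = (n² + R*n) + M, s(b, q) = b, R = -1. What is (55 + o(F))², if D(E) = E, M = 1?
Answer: 2304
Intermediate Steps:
B(n) = 1 + n² - n (B(n) = (n² - n) + 1 = 1 + n² - n)
F = 29791 (F = (1 + 6² - 1*6)³ = (1 + 36 - 6)³ = 31³ = 29791)
o(Z) = -7 (o(Z) = 0 - 7 = -7)
(55 + o(F))² = (55 - 7)² = 48² = 2304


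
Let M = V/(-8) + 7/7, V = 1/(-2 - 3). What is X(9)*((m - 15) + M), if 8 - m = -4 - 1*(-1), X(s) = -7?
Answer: 833/40 ≈ 20.825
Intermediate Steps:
V = -⅕ (V = 1/(-5) = -⅕ ≈ -0.20000)
m = 11 (m = 8 - (-4 - 1*(-1)) = 8 - (-4 + 1) = 8 - 1*(-3) = 8 + 3 = 11)
M = 41/40 (M = -⅕/(-8) + 7/7 = -⅕*(-⅛) + 7*(⅐) = 1/40 + 1 = 41/40 ≈ 1.0250)
X(9)*((m - 15) + M) = -7*((11 - 15) + 41/40) = -7*(-4 + 41/40) = -7*(-119/40) = 833/40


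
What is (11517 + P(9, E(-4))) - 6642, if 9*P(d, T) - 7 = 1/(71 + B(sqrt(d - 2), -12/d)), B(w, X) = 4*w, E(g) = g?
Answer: 216294449/44361 - 4*sqrt(7)/44361 ≈ 4875.8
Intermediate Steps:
P(d, T) = 7/9 + 1/(9*(71 + 4*sqrt(-2 + d))) (P(d, T) = 7/9 + 1/(9*(71 + 4*sqrt(d - 2))) = 7/9 + 1/(9*(71 + 4*sqrt(-2 + d))))
(11517 + P(9, E(-4))) - 6642 = (11517 + 2*(249 + 14*sqrt(-2 + 9))/(9*(71 + 4*sqrt(-2 + 9)))) - 6642 = (11517 + 2*(249 + 14*sqrt(7))/(9*(71 + 4*sqrt(7)))) - 6642 = 4875 + 2*(249 + 14*sqrt(7))/(9*(71 + 4*sqrt(7)))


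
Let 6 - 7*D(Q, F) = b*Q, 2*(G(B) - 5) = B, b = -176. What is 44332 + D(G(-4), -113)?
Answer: 310858/7 ≈ 44408.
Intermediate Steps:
G(B) = 5 + B/2
D(Q, F) = 6/7 + 176*Q/7 (D(Q, F) = 6/7 - (-176)*Q/7 = 6/7 + 176*Q/7)
44332 + D(G(-4), -113) = 44332 + (6/7 + 176*(5 + (½)*(-4))/7) = 44332 + (6/7 + 176*(5 - 2)/7) = 44332 + (6/7 + (176/7)*3) = 44332 + (6/7 + 528/7) = 44332 + 534/7 = 310858/7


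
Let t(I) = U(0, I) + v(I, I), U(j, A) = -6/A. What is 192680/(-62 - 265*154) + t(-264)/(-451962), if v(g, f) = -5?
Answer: -17739299667/3762935176 ≈ -4.7142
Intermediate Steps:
t(I) = -5 - 6/I (t(I) = -6/I - 5 = -5 - 6/I)
192680/(-62 - 265*154) + t(-264)/(-451962) = 192680/(-62 - 265*154) + (-5 - 6/(-264))/(-451962) = 192680/(-62 - 40810) + (-5 - 6*(-1/264))*(-1/451962) = 192680/(-40872) + (-5 + 1/44)*(-1/451962) = 192680*(-1/40872) - 219/44*(-1/451962) = -24085/5109 + 73/6628776 = -17739299667/3762935176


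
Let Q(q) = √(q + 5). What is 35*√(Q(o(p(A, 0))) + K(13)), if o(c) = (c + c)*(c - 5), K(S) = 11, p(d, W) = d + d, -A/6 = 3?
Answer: 35*√(11 + √2957) ≈ 283.00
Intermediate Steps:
A = -18 (A = -6*3 = -18)
p(d, W) = 2*d
o(c) = 2*c*(-5 + c) (o(c) = (2*c)*(-5 + c) = 2*c*(-5 + c))
Q(q) = √(5 + q)
35*√(Q(o(p(A, 0))) + K(13)) = 35*√(√(5 + 2*(2*(-18))*(-5 + 2*(-18))) + 11) = 35*√(√(5 + 2*(-36)*(-5 - 36)) + 11) = 35*√(√(5 + 2*(-36)*(-41)) + 11) = 35*√(√(5 + 2952) + 11) = 35*√(√2957 + 11) = 35*√(11 + √2957)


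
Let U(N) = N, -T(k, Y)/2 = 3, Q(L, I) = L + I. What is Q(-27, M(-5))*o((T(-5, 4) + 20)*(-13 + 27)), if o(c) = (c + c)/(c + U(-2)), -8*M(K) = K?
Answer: -10339/194 ≈ -53.294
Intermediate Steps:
M(K) = -K/8
Q(L, I) = I + L
T(k, Y) = -6 (T(k, Y) = -2*3 = -6)
o(c) = 2*c/(-2 + c) (o(c) = (c + c)/(c - 2) = (2*c)/(-2 + c) = 2*c/(-2 + c))
Q(-27, M(-5))*o((T(-5, 4) + 20)*(-13 + 27)) = (-1/8*(-5) - 27)*(2*((-6 + 20)*(-13 + 27))/(-2 + (-6 + 20)*(-13 + 27))) = (5/8 - 27)*(2*(14*14)/(-2 + 14*14)) = -211*196/(4*(-2 + 196)) = -211*196/(4*194) = -211/8*196/97 = -10339/194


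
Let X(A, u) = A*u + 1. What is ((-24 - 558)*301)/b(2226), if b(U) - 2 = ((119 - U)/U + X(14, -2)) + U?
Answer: -55707876/699617 ≈ -79.626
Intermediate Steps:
X(A, u) = 1 + A*u
b(U) = -25 + U + (119 - U)/U (b(U) = 2 + (((119 - U)/U + (1 + 14*(-2))) + U) = 2 + (((119 - U)/U + (1 - 28)) + U) = 2 + (((119 - U)/U - 27) + U) = 2 + ((-27 + (119 - U)/U) + U) = 2 + (-27 + U + (119 - U)/U) = -25 + U + (119 - U)/U)
((-24 - 558)*301)/b(2226) = ((-24 - 558)*301)/(-26 + 2226 + 119/2226) = (-582*301)/(-26 + 2226 + 119*(1/2226)) = -175182/(-26 + 2226 + 17/318) = -175182/699617/318 = -175182*318/699617 = -55707876/699617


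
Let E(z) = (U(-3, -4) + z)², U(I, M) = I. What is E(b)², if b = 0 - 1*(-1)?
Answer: 16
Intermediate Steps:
b = 1 (b = 0 + 1 = 1)
E(z) = (-3 + z)²
E(b)² = ((-3 + 1)²)² = ((-2)²)² = 4² = 16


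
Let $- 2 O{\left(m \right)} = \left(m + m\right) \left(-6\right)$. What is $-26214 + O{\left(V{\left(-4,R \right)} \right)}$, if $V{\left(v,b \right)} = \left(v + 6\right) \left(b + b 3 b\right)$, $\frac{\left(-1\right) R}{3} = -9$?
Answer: $354$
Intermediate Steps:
$R = 27$ ($R = \left(-3\right) \left(-9\right) = 27$)
$V{\left(v,b \right)} = \left(6 + v\right) \left(b + 3 b^{2}\right)$ ($V{\left(v,b \right)} = \left(6 + v\right) \left(b + 3 b b\right) = \left(6 + v\right) \left(b + 3 b^{2}\right)$)
$O{\left(m \right)} = 6 m$ ($O{\left(m \right)} = - \frac{\left(m + m\right) \left(-6\right)}{2} = - \frac{2 m \left(-6\right)}{2} = - \frac{\left(-12\right) m}{2} = 6 m$)
$-26214 + O{\left(V{\left(-4,R \right)} \right)} = -26214 + 6 \cdot 27 \left(6 - 4 + 18 \cdot 27 + 3 \cdot 27 \left(-4\right)\right) = -26214 + 6 \cdot 27 \left(6 - 4 + 486 - 324\right) = -26214 + 6 \cdot 27 \cdot 164 = -26214 + 6 \cdot 4428 = -26214 + 26568 = 354$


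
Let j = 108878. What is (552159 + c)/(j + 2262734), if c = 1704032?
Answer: 2256191/2371612 ≈ 0.95133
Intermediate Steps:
(552159 + c)/(j + 2262734) = (552159 + 1704032)/(108878 + 2262734) = 2256191/2371612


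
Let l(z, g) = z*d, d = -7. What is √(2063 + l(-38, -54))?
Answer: √2329 ≈ 48.260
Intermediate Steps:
l(z, g) = -7*z (l(z, g) = z*(-7) = -7*z)
√(2063 + l(-38, -54)) = √(2063 - 7*(-38)) = √(2063 + 266) = √2329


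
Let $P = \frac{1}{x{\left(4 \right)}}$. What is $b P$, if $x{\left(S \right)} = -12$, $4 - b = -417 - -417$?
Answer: $- \frac{1}{3} \approx -0.33333$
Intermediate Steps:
$b = 4$ ($b = 4 - \left(-417 - -417\right) = 4 - \left(-417 + 417\right) = 4 - 0 = 4 + 0 = 4$)
$P = - \frac{1}{12}$ ($P = \frac{1}{-12} = - \frac{1}{12} \approx -0.083333$)
$b P = 4 \left(- \frac{1}{12}\right) = - \frac{1}{3}$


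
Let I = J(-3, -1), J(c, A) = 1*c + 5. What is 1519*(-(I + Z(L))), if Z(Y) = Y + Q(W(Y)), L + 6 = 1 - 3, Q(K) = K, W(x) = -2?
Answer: 12152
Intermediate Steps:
J(c, A) = 5 + c (J(c, A) = c + 5 = 5 + c)
I = 2 (I = 5 - 3 = 2)
L = -8 (L = -6 + (1 - 3) = -6 - 2 = -8)
Z(Y) = -2 + Y (Z(Y) = Y - 2 = -2 + Y)
1519*(-(I + Z(L))) = 1519*(-(2 + (-2 - 8))) = 1519*(-(2 - 10)) = 1519*(-1*(-8)) = 1519*8 = 12152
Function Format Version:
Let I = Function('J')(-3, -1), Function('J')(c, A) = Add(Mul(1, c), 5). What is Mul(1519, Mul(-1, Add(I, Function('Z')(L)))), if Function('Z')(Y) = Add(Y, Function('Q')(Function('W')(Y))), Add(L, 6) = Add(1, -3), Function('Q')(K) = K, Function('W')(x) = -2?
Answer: 12152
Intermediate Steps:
Function('J')(c, A) = Add(5, c) (Function('J')(c, A) = Add(c, 5) = Add(5, c))
I = 2 (I = Add(5, -3) = 2)
L = -8 (L = Add(-6, Add(1, -3)) = Add(-6, -2) = -8)
Function('Z')(Y) = Add(-2, Y) (Function('Z')(Y) = Add(Y, -2) = Add(-2, Y))
Mul(1519, Mul(-1, Add(I, Function('Z')(L)))) = Mul(1519, Mul(-1, Add(2, Add(-2, -8)))) = Mul(1519, Mul(-1, Add(2, -10))) = Mul(1519, Mul(-1, -8)) = Mul(1519, 8) = 12152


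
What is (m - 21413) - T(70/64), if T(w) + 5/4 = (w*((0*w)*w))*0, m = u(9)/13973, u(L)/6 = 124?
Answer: -1196742555/55892 ≈ -21412.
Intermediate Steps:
u(L) = 744 (u(L) = 6*124 = 744)
m = 744/13973 ≈ 0.053246
T(w) = -5/4 (T(w) = -5/4 + (w*((0*w)*w))*0 = -5/4 + (w*(0*w))*0 = -5/4 + (w*0)*0 = -5/4 + 0*0 = -5/4 + 0 = -5/4)
(m - 21413) - T(70/64) = (744/13973 - 21413) - 1*(-5/4) = -299203105/13973 + 5/4 = -1196742555/55892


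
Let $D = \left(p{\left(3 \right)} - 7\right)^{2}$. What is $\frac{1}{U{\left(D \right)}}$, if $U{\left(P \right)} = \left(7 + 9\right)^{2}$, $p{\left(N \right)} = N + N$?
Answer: $\frac{1}{256} \approx 0.0039063$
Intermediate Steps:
$p{\left(N \right)} = 2 N$
$D = 1$ ($D = \left(2 \cdot 3 - 7\right)^{2} = \left(6 - 7\right)^{2} = \left(-1\right)^{2} = 1$)
$U{\left(P \right)} = 256$ ($U{\left(P \right)} = 16^{2} = 256$)
$\frac{1}{U{\left(D \right)}} = \frac{1}{256}$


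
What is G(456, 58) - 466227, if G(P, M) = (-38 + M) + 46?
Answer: -466161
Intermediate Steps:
G(P, M) = 8 + M
G(456, 58) - 466227 = (8 + 58) - 466227 = 66 - 466227 = -466161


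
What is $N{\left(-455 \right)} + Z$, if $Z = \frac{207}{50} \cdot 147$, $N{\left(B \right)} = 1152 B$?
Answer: $- \frac{26177571}{50} \approx -5.2355 \cdot 10^{5}$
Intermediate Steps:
$Z = \frac{30429}{50}$ ($Z = 207 \cdot \frac{1}{50} \cdot 147 = \frac{207}{50} \cdot 147 = \frac{30429}{50} \approx 608.58$)
$N{\left(-455 \right)} + Z = 1152 \left(-455\right) + \frac{30429}{50} = -524160 + \frac{30429}{50} = - \frac{26177571}{50}$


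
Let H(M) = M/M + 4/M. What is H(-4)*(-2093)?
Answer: 0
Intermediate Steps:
H(M) = 1 + 4/M
H(-4)*(-2093) = ((4 - 4)/(-4))*(-2093) = -¼*0*(-2093) = 0*(-2093) = 0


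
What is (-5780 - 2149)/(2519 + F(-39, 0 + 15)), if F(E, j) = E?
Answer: -7929/2480 ≈ -3.1972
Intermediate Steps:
(-5780 - 2149)/(2519 + F(-39, 0 + 15)) = (-5780 - 2149)/(2519 - 39) = -7929/2480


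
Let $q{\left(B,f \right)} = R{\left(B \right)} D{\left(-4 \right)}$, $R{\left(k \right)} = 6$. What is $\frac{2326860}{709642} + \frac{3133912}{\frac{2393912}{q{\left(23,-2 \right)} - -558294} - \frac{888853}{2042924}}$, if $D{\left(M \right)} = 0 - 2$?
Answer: $\frac{27570577819539902039526}{33895816010943317} \approx 8.1339 \cdot 10^{5}$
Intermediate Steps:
$D{\left(M \right)} = -2$ ($D{\left(M \right)} = 0 - 2 = -2$)
$q{\left(B,f \right)} = -12$ ($q{\left(B,f \right)} = 6 \left(-2\right) = -12$)
$\frac{2326860}{709642} + \frac{3133912}{\frac{2393912}{q{\left(23,-2 \right)} - -558294} - \frac{888853}{2042924}} = \frac{2326860}{709642} + \frac{3133912}{\frac{2393912}{-12 - -558294} - \frac{888853}{2042924}} = 2326860 \cdot \frac{1}{709642} + \frac{3133912}{\frac{2393912}{-12 + 558294} - \frac{888853}{2042924}} = \frac{1163430}{354821} + \frac{3133912}{\frac{2393912}{558282} - \frac{888853}{2042924}} = \frac{1163430}{354821} + \frac{3133912}{2393912 \cdot \frac{1}{558282} - \frac{888853}{2042924}} = \frac{1163430}{354821} + \frac{3133912}{\frac{1196956}{279141} - \frac{888853}{2042924}} = \frac{1163430}{354821} + \frac{3133912}{\frac{2197174824071}{570263848284}} = \frac{1163430}{354821} + 3133912 \cdot \frac{570263848284}{2197174824071} = \frac{1163430}{354821} + \frac{1787156717303407008}{2197174824071} = \frac{27570577819539902039526}{33895816010943317}$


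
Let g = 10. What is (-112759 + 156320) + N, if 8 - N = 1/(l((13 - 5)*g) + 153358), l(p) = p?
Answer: 6685140221/153438 ≈ 43569.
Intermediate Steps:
N = 1227503/153438 (N = 8 - 1/((13 - 5)*10 + 153358) = 8 - 1/(8*10 + 153358) = 8 - 1/(80 + 153358) = 8 - 1/153438 = 1227503/153438 ≈ 8.0000)
(-112759 + 156320) + N = (-112759 + 156320) + 1227503/153438 = 43561 + 1227503/153438 = 6685140221/153438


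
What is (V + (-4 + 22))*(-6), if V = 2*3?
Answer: -144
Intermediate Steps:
V = 6
(V + (-4 + 22))*(-6) = (6 + (-4 + 22))*(-6) = (6 + 18)*(-6) = 24*(-6) = -144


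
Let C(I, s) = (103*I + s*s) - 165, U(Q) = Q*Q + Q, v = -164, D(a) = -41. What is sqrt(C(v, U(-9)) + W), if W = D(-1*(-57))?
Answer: I*sqrt(11914) ≈ 109.15*I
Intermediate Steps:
U(Q) = Q + Q**2 (U(Q) = Q**2 + Q = Q + Q**2)
C(I, s) = -165 + s**2 + 103*I (C(I, s) = (103*I + s**2) - 165 = (s**2 + 103*I) - 165 = -165 + s**2 + 103*I)
W = -41
sqrt(C(v, U(-9)) + W) = sqrt((-165 + (-9*(1 - 9))**2 + 103*(-164)) - 41) = sqrt((-165 + (-9*(-8))**2 - 16892) - 41) = sqrt((-165 + 72**2 - 16892) - 41) = sqrt((-165 + 5184 - 16892) - 41) = sqrt(-11873 - 41) = sqrt(-11914) = I*sqrt(11914)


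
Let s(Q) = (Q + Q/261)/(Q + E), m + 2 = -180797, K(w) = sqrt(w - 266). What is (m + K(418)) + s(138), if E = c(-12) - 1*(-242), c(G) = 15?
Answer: -6213145583/34365 + 2*sqrt(38) ≈ -1.8079e+5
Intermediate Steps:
K(w) = sqrt(-266 + w)
m = -180799 (m = -2 - 180797 = -180799)
E = 257 (E = 15 - 1*(-242) = 15 + 242 = 257)
s(Q) = 262*Q/(261*(257 + Q)) (s(Q) = (Q + Q/261)/(Q + 257) = (Q + Q*(1/261))/(257 + Q) = (Q + Q/261)/(257 + Q) = (262*Q/261)/(257 + Q) = 262*Q/(261*(257 + Q)))
(m + K(418)) + s(138) = (-180799 + sqrt(-266 + 418)) + (262/261)*138/(257 + 138) = (-180799 + sqrt(152)) + (262/261)*138/395 = (-180799 + 2*sqrt(38)) + (262/261)*138*(1/395) = (-180799 + 2*sqrt(38)) + 12052/34365 = -6213145583/34365 + 2*sqrt(38)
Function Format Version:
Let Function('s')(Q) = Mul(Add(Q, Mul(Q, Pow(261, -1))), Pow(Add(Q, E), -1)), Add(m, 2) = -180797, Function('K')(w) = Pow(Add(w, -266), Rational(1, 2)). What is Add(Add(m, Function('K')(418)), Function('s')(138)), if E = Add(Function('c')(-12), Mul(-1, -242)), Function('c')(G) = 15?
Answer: Add(Rational(-6213145583, 34365), Mul(2, Pow(38, Rational(1, 2)))) ≈ -1.8079e+5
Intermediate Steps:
Function('K')(w) = Pow(Add(-266, w), Rational(1, 2))
m = -180799 (m = Add(-2, -180797) = -180799)
E = 257 (E = Add(15, Mul(-1, -242)) = Add(15, 242) = 257)
Function('s')(Q) = Mul(Rational(262, 261), Q, Pow(Add(257, Q), -1)) (Function('s')(Q) = Mul(Add(Q, Mul(Q, Pow(261, -1))), Pow(Add(Q, 257), -1)) = Mul(Add(Q, Mul(Q, Rational(1, 261))), Pow(Add(257, Q), -1)) = Mul(Add(Q, Mul(Rational(1, 261), Q)), Pow(Add(257, Q), -1)) = Mul(Mul(Rational(262, 261), Q), Pow(Add(257, Q), -1)) = Mul(Rational(262, 261), Q, Pow(Add(257, Q), -1)))
Add(Add(m, Function('K')(418)), Function('s')(138)) = Add(Add(-180799, Pow(Add(-266, 418), Rational(1, 2))), Mul(Rational(262, 261), 138, Pow(Add(257, 138), -1))) = Add(Add(-180799, Pow(152, Rational(1, 2))), Mul(Rational(262, 261), 138, Pow(395, -1))) = Add(Add(-180799, Mul(2, Pow(38, Rational(1, 2)))), Mul(Rational(262, 261), 138, Rational(1, 395))) = Add(Add(-180799, Mul(2, Pow(38, Rational(1, 2)))), Rational(12052, 34365)) = Add(Rational(-6213145583, 34365), Mul(2, Pow(38, Rational(1, 2))))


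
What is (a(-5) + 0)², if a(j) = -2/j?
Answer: 4/25 ≈ 0.16000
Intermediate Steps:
(a(-5) + 0)² = (-2/(-5) + 0)² = (-2*(-⅕) + 0)² = (⅖ + 0)² = (⅖)² = 4/25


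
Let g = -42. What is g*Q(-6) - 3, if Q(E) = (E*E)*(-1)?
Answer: 1509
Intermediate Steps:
Q(E) = -E² (Q(E) = E²*(-1) = -E²)
g*Q(-6) - 3 = -(-42)*(-6)² - 3 = -(-42)*36 - 3 = -42*(-36) - 3 = 1512 - 3 = 1509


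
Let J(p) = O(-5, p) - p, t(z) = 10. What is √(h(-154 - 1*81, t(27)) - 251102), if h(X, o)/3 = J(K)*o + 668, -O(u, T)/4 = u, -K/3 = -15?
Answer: 2*I*√62462 ≈ 499.85*I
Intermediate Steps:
K = 45 (K = -3*(-15) = 45)
O(u, T) = -4*u
J(p) = 20 - p (J(p) = -4*(-5) - p = 20 - p)
h(X, o) = 2004 - 75*o (h(X, o) = 3*((20 - 1*45)*o + 668) = 3*((20 - 45)*o + 668) = 3*(-25*o + 668) = 3*(668 - 25*o) = 2004 - 75*o)
√(h(-154 - 1*81, t(27)) - 251102) = √((2004 - 75*10) - 251102) = √((2004 - 750) - 251102) = √(1254 - 251102) = √(-249848) = 2*I*√62462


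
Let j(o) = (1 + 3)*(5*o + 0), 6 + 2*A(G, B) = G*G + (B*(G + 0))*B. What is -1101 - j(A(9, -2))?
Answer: -2211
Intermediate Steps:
A(G, B) = -3 + G²/2 + G*B²/2 (A(G, B) = -3 + (G*G + (B*(G + 0))*B)/2 = -3 + (G² + (B*G)*B)/2 = -3 + (G² + G*B²)/2 = -3 + (G²/2 + G*B²/2) = -3 + G²/2 + G*B²/2)
j(o) = 20*o (j(o) = 4*(5*o) = 20*o)
-1101 - j(A(9, -2)) = -1101 - 20*(-3 + (½)*9² + (½)*9*(-2)²) = -1101 - 20*(-3 + (½)*81 + (½)*9*4) = -1101 - 20*(-3 + 81/2 + 18) = -1101 - 20*111/2 = -1101 - 1*1110 = -1101 - 1110 = -2211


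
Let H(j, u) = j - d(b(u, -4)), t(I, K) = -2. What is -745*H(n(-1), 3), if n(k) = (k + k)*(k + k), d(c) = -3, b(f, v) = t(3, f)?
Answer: -5215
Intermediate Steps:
b(f, v) = -2
n(k) = 4*k**2 (n(k) = (2*k)*(2*k) = 4*k**2)
H(j, u) = 3 + j (H(j, u) = j - 1*(-3) = j + 3 = 3 + j)
-745*H(n(-1), 3) = -745*(3 + 4*(-1)**2) = -745*(3 + 4*1) = -745*(3 + 4) = -745*7 = -5215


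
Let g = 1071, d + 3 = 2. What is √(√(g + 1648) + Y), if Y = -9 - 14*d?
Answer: √(5 + √2719) ≈ 7.5594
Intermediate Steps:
d = -1 (d = -3 + 2 = -1)
Y = 5 (Y = -9 - 14*(-1) = -9 + 14 = 5)
√(√(g + 1648) + Y) = √(√(1071 + 1648) + 5) = √(√2719 + 5) = √(5 + √2719)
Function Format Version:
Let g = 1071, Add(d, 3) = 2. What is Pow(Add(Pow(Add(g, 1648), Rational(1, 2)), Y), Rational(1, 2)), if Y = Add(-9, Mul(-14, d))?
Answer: Pow(Add(5, Pow(2719, Rational(1, 2))), Rational(1, 2)) ≈ 7.5594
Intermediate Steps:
d = -1 (d = Add(-3, 2) = -1)
Y = 5 (Y = Add(-9, Mul(-14, -1)) = Add(-9, 14) = 5)
Pow(Add(Pow(Add(g, 1648), Rational(1, 2)), Y), Rational(1, 2)) = Pow(Add(Pow(Add(1071, 1648), Rational(1, 2)), 5), Rational(1, 2)) = Pow(Add(Pow(2719, Rational(1, 2)), 5), Rational(1, 2)) = Pow(Add(5, Pow(2719, Rational(1, 2))), Rational(1, 2))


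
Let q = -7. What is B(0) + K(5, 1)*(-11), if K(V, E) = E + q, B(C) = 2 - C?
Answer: 68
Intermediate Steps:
K(V, E) = -7 + E (K(V, E) = E - 7 = -7 + E)
B(0) + K(5, 1)*(-11) = (2 - 1*0) + (-7 + 1)*(-11) = (2 + 0) - 6*(-11) = 2 + 66 = 68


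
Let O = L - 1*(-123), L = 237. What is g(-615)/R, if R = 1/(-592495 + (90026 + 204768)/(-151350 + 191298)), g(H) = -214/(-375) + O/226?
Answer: -4800870216181/3745125 ≈ -1.2819e+6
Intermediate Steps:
O = 360 (O = 237 - 1*(-123) = 237 + 123 = 360)
g(H) = 91682/42375 (g(H) = -214/(-375) + 360/226 = -214*(-1/375) + 360*(1/226) = 214/375 + 180/113 = 91682/42375)
R = -19974/11834347733 (R = 1/(-592495 + 294794/39948) = 1/(-592495 + 294794*(1/39948)) = 1/(-592495 + 147397/19974) = 1/(-11834347733/19974) = -19974/11834347733 ≈ -1.6878e-6)
g(-615)/R = 91682/(42375*(-19974/11834347733)) = (91682/42375)*(-11834347733/19974) = -4800870216181/3745125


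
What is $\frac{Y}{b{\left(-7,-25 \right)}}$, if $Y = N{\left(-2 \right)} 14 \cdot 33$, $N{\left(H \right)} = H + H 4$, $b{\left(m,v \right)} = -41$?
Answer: $\frac{4620}{41} \approx 112.68$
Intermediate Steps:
$N{\left(H \right)} = 5 H$ ($N{\left(H \right)} = H + 4 H = 5 H$)
$Y = -4620$ ($Y = 5 \left(-2\right) 14 \cdot 33 = \left(-10\right) 14 \cdot 33 = \left(-140\right) 33 = -4620$)
$\frac{Y}{b{\left(-7,-25 \right)}} = - \frac{4620}{-41} = \left(-4620\right) \left(- \frac{1}{41}\right) = \frac{4620}{41}$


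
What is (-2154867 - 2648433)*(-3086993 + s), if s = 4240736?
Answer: -5541773751900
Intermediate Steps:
(-2154867 - 2648433)*(-3086993 + s) = (-2154867 - 2648433)*(-3086993 + 4240736) = -4803300*1153743 = -5541773751900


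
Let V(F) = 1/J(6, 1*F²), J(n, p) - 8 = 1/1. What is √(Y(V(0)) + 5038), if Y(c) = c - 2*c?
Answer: √45341/3 ≈ 70.978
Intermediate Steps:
J(n, p) = 9 (J(n, p) = 8 + 1/1 = 8 + 1*1 = 8 + 1 = 9)
V(F) = ⅑ (V(F) = 1/9 = ⅑)
Y(c) = -c
√(Y(V(0)) + 5038) = √(-1*⅑ + 5038) = √(-⅑ + 5038) = √(45341/9) = √45341/3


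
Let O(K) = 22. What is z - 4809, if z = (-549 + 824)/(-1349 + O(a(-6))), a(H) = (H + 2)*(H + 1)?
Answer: -6381818/1327 ≈ -4809.2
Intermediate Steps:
a(H) = (1 + H)*(2 + H) (a(H) = (2 + H)*(1 + H) = (1 + H)*(2 + H))
z = -275/1327 (z = (-549 + 824)/(-1349 + 22) = 275/(-1327) = 275*(-1/1327) = -275/1327 ≈ -0.20723)
z - 4809 = -275/1327 - 4809 = -6381818/1327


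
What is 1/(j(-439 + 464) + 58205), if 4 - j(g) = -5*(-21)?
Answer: 1/58104 ≈ 1.7211e-5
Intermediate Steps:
j(g) = -101 (j(g) = 4 - (-5)*(-21) = 4 - 1*105 = 4 - 105 = -101)
1/(j(-439 + 464) + 58205) = 1/(-101 + 58205) = 1/58104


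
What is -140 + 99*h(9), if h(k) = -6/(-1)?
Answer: 454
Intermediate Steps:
h(k) = 6 (h(k) = -6*(-1) = 6)
-140 + 99*h(9) = -140 + 99*6 = -140 + 594 = 454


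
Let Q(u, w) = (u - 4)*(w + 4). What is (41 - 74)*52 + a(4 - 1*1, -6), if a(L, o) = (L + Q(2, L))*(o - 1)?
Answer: -1639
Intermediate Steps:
Q(u, w) = (-4 + u)*(4 + w)
a(L, o) = (-1 + o)*(-8 - L) (a(L, o) = (L + (-16 - 4*L + 4*2 + 2*L))*(o - 1) = (L + (-16 - 4*L + 8 + 2*L))*(-1 + o) = (L + (-8 - 2*L))*(-1 + o) = (-8 - L)*(-1 + o) = (-1 + o)*(-8 - L))
(41 - 74)*52 + a(4 - 1*1, -6) = (41 - 74)*52 + (8 + (4 - 1*1) - 8*(-6) - 1*(4 - 1*1)*(-6)) = -33*52 + (8 + (4 - 1) + 48 - 1*(4 - 1)*(-6)) = -1716 + (8 + 3 + 48 - 1*3*(-6)) = -1716 + (8 + 3 + 48 + 18) = -1716 + 77 = -1639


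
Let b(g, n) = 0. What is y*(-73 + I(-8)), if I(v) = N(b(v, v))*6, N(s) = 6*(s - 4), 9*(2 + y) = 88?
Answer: -15190/9 ≈ -1687.8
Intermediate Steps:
y = 70/9 (y = -2 + (1/9)*88 = -2 + 88/9 = 70/9 ≈ 7.7778)
N(s) = -24 + 6*s (N(s) = 6*(-4 + s) = -24 + 6*s)
I(v) = -144 (I(v) = (-24 + 6*0)*6 = (-24 + 0)*6 = -24*6 = -144)
y*(-73 + I(-8)) = 70*(-73 - 144)/9 = (70/9)*(-217) = -15190/9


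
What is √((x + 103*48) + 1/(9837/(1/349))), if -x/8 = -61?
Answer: √7113665642383369/1144371 ≈ 73.702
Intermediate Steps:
x = 488 (x = -8*(-61) = 488)
√((x + 103*48) + 1/(9837/(1/349))) = √((488 + 103*48) + 1/(9837/(1/349))) = √((488 + 4944) + 1/(9837/(1/349))) = √(5432 + 1/(9837*349)) = √(5432 + 1/3433113) = √(18648669817/3433113) = √7113665642383369/1144371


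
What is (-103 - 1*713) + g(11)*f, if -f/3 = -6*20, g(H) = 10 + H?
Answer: 6744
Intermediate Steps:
f = 360 (f = -(-18)*20 = -3*(-120) = 360)
(-103 - 1*713) + g(11)*f = (-103 - 1*713) + (10 + 11)*360 = (-103 - 713) + 21*360 = -816 + 7560 = 6744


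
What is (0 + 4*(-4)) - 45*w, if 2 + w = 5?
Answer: -151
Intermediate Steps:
w = 3 (w = -2 + 5 = 3)
(0 + 4*(-4)) - 45*w = (0 + 4*(-4)) - 45*3 = (0 - 16) - 135 = -16 - 135 = -151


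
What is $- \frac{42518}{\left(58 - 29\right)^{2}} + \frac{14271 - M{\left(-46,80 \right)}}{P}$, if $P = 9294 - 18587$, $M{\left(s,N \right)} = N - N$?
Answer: $- \frac{407121685}{7815413} \approx -52.092$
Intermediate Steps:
$M{\left(s,N \right)} = 0$
$P = -9293$ ($P = 9294 - 18587 = -9293$)
$- \frac{42518}{\left(58 - 29\right)^{2}} + \frac{14271 - M{\left(-46,80 \right)}}{P} = - \frac{42518}{\left(58 - 29\right)^{2}} + \frac{14271 - 0}{-9293} = - \frac{42518}{29^{2}} + \left(14271 + 0\right) \left(- \frac{1}{9293}\right) = - \frac{42518}{841} + 14271 \left(- \frac{1}{9293}\right) = \left(-42518\right) \frac{1}{841} - \frac{14271}{9293} = - \frac{42518}{841} - \frac{14271}{9293} = - \frac{407121685}{7815413}$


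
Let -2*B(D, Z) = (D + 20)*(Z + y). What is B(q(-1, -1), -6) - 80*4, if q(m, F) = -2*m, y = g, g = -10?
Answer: -144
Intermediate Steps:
y = -10
B(D, Z) = -(-10 + Z)*(20 + D)/2 (B(D, Z) = -(D + 20)*(Z - 10)/2 = -(20 + D)*(-10 + Z)/2 = -(-10 + Z)*(20 + D)/2)
B(q(-1, -1), -6) - 80*4 = (100 - 10*(-6) + 5*(-2*(-1)) - ½*(-2*(-1))*(-6)) - 80*4 = (100 + 60 + 5*2 - ½*2*(-6)) - 320 = (100 + 60 + 10 + 6) - 320 = 176 - 320 = -144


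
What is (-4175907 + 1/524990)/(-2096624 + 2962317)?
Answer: -2192309415929/454480168070 ≈ -4.8238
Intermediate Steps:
(-4175907 + 1/524990)/(-2096624 + 2962317) = (-4175907 + 1/524990)/865693 = -2192309415929/524990*1/865693 = -2192309415929/454480168070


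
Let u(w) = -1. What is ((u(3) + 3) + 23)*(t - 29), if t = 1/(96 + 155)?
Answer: -181950/251 ≈ -724.90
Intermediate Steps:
t = 1/251 ≈ 0.0039841
((u(3) + 3) + 23)*(t - 29) = ((-1 + 3) + 23)*(1/251 - 29) = (2 + 23)*(-7278/251) = 25*(-7278/251) = -181950/251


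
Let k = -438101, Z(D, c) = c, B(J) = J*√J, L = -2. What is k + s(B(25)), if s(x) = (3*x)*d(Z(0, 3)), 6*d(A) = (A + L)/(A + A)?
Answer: -5257087/12 ≈ -4.3809e+5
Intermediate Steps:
B(J) = J^(3/2)
d(A) = (-2 + A)/(12*A) (d(A) = ((A - 2)/(A + A))/6 = ((-2 + A)/((2*A)))/6 = ((-2 + A)*(1/(2*A)))/6 = ((-2 + A)/(2*A))/6 = (-2 + A)/(12*A))
s(x) = x/12 (s(x) = (3*x)*((1/12)*(-2 + 3)/3) = (3*x)*((1/12)*(⅓)*1) = (3*x)*(1/36) = x/12)
k + s(B(25)) = -438101 + 25^(3/2)/12 = -438101 + (1/12)*125 = -438101 + 125/12 = -5257087/12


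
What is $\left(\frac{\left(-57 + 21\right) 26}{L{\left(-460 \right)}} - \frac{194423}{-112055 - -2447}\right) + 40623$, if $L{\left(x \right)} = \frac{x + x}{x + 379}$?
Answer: $\frac{511033268789}{12604920} \approx 40542.0$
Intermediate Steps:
$L{\left(x \right)} = \frac{2 x}{379 + x}$
$\left(\frac{\left(-57 + 21\right) 26}{L{\left(-460 \right)}} - \frac{194423}{-112055 - -2447}\right) + 40623 = \left(\frac{\left(-57 + 21\right) 26}{2 \left(-460\right) \frac{1}{379 - 460}} - \frac{194423}{-112055 - -2447}\right) + 40623 = \left(\frac{\left(-36\right) 26}{2 \left(-460\right) \frac{1}{-81}} - \frac{194423}{-112055 + 2447}\right) + 40623 = \left(- \frac{936}{2 \left(-460\right) \left(- \frac{1}{81}\right)} - \frac{194423}{-109608}\right) + 40623 = \left(- \frac{936}{\frac{920}{81}} - - \frac{194423}{109608}\right) + 40623 = \left(\left(-936\right) \frac{81}{920} + \frac{194423}{109608}\right) + 40623 = \left(- \frac{9477}{115} + \frac{194423}{109608}\right) + 40623 = - \frac{1016396371}{12604920} + 40623 = \frac{511033268789}{12604920}$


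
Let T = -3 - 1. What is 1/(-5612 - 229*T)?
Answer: -1/4696 ≈ -0.00021295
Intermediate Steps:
T = -4
1/(-5612 - 229*T) = 1/(-5612 - 229*(-4)) = 1/(-5612 + 916) = 1/(-4696) = -1/4696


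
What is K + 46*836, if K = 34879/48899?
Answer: 1880494823/48899 ≈ 38457.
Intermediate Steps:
K = 34879/48899 (K = 34879*(1/48899) = 34879/48899 ≈ 0.71329)
K + 46*836 = 34879/48899 + 46*836 = 34879/48899 + 38456 = 1880494823/48899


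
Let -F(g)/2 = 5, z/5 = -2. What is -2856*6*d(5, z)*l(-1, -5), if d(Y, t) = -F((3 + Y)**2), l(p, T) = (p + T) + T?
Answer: 1884960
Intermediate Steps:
z = -10 (z = 5*(-2) = -10)
F(g) = -10 (F(g) = -2*5 = -10)
l(p, T) = p + 2*T (l(p, T) = (T + p) + T = p + 2*T)
d(Y, t) = 10 (d(Y, t) = -1*(-10) = 10)
-2856*6*d(5, z)*l(-1, -5) = -2856*6*10*(-1 + 2*(-5)) = -171360*(-1 - 10) = -171360*(-11) = -2856*(-660) = 1884960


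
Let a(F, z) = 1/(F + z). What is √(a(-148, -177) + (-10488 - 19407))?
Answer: 2*I*√31576597/65 ≈ 172.9*I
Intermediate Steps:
√(a(-148, -177) + (-10488 - 19407)) = √(1/(-148 - 177) + (-10488 - 19407)) = √(1/(-325) - 29895) = √(-1/325 - 29895) = √(-9715876/325) = 2*I*√31576597/65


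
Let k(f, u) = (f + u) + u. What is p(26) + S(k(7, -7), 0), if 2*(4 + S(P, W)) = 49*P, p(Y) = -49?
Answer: -449/2 ≈ -224.50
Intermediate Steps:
k(f, u) = f + 2*u
S(P, W) = -4 + 49*P/2 (S(P, W) = -4 + (49*P)/2 = -4 + 49*P/2)
p(26) + S(k(7, -7), 0) = -49 + (-4 + 49*(7 + 2*(-7))/2) = -49 + (-4 + 49*(7 - 14)/2) = -49 + (-4 + (49/2)*(-7)) = -49 + (-4 - 343/2) = -49 - 351/2 = -449/2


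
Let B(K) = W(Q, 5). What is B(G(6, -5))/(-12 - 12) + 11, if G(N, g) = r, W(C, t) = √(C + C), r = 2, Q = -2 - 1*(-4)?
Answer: 131/12 ≈ 10.917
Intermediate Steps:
Q = 2 (Q = -2 + 4 = 2)
W(C, t) = √2*√C (W(C, t) = √(2*C) = √2*√C)
G(N, g) = 2
B(K) = 2 (B(K) = √2*√2 = 2)
B(G(6, -5))/(-12 - 12) + 11 = 2/(-12 - 12) + 11 = 2/(-24) + 11 = 2*(-1/24) + 11 = -1/12 + 11 = 131/12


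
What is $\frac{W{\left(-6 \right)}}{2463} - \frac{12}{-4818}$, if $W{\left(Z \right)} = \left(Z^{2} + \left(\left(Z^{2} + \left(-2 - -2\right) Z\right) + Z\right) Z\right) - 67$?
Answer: $- \frac{164507}{1977789} \approx -0.083177$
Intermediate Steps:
$W{\left(Z \right)} = -67 + Z^{2} + Z \left(Z + Z^{2}\right)$ ($W{\left(Z \right)} = \left(Z^{2} + \left(\left(Z^{2} + \left(-2 + 2\right) Z\right) + Z\right) Z\right) - 67 = \left(Z^{2} + \left(\left(Z^{2} + 0 Z\right) + Z\right) Z\right) - 67 = \left(Z^{2} + \left(\left(Z^{2} + 0\right) + Z\right) Z\right) - 67 = \left(Z^{2} + \left(Z^{2} + Z\right) Z\right) - 67 = \left(Z^{2} + \left(Z + Z^{2}\right) Z\right) - 67 = \left(Z^{2} + Z \left(Z + Z^{2}\right)\right) - 67 = -67 + Z^{2} + Z \left(Z + Z^{2}\right)$)
$\frac{W{\left(-6 \right)}}{2463} - \frac{12}{-4818} = \frac{-67 + \left(-6\right)^{3} + 2 \left(-6\right)^{2}}{2463} - \frac{12}{-4818} = \left(-67 - 216 + 2 \cdot 36\right) \frac{1}{2463} - - \frac{2}{803} = \left(-67 - 216 + 72\right) \frac{1}{2463} + \frac{2}{803} = \left(-211\right) \frac{1}{2463} + \frac{2}{803} = - \frac{211}{2463} + \frac{2}{803} = - \frac{164507}{1977789}$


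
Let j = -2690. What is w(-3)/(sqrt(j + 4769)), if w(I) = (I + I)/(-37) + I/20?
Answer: sqrt(231)/56980 ≈ 0.00026674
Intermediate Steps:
w(I) = -3*I/740 (w(I) = (2*I)*(-1/37) + I*(1/20) = -2*I/37 + I/20 = -3*I/740)
w(-3)/(sqrt(j + 4769)) = (-3/740*(-3))/(sqrt(-2690 + 4769)) = 9/(740*(sqrt(2079))) = 9/(740*((3*sqrt(231)))) = 9*(sqrt(231)/693)/740 = sqrt(231)/56980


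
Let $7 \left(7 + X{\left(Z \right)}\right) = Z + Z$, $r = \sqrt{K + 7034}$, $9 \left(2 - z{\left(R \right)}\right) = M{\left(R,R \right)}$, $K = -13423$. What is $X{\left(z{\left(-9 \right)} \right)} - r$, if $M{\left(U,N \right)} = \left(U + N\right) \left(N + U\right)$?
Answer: $- \frac{117}{7} - i \sqrt{6389} \approx -16.714 - 79.931 i$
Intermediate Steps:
$M{\left(U,N \right)} = \left(N + U\right)^{2}$ ($M{\left(U,N \right)} = \left(N + U\right) \left(N + U\right) = \left(N + U\right)^{2}$)
$z{\left(R \right)} = 2 - \frac{4 R^{2}}{9}$ ($z{\left(R \right)} = 2 - \frac{\left(R + R\right)^{2}}{9} = 2 - \frac{\left(2 R\right)^{2}}{9} = 2 - \frac{4 R^{2}}{9}$)
$r = i \sqrt{6389}$ ($r = \sqrt{-13423 + 7034} = \sqrt{-6389} = i \sqrt{6389} \approx 79.931 i$)
$X{\left(Z \right)} = -7 + \frac{2 Z}{7}$ ($X{\left(Z \right)} = -7 + \frac{Z + Z}{7} = -7 + \frac{2 Z}{7}$)
$X{\left(z{\left(-9 \right)} \right)} - r = \left(-7 + \frac{2 \left(2 - \frac{4 \left(-9\right)^{2}}{9}\right)}{7}\right) - i \sqrt{6389} = \left(-7 + \frac{2 \left(2 - 36\right)}{7}\right) - i \sqrt{6389} = \left(-7 + \frac{2}{7} \left(-34\right)\right) - i \sqrt{6389} = \left(-7 - \frac{68}{7}\right) - i \sqrt{6389} = - \frac{117}{7} - i \sqrt{6389}$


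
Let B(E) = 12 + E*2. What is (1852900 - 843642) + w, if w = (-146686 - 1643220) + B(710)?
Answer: -779216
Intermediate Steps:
B(E) = 12 + 2*E
w = -1788474 (w = (-146686 - 1643220) + (12 + 2*710) = -1789906 + (12 + 1420) = -1789906 + 1432 = -1788474)
(1852900 - 843642) + w = (1852900 - 843642) - 1788474 = 1009258 - 1788474 = -779216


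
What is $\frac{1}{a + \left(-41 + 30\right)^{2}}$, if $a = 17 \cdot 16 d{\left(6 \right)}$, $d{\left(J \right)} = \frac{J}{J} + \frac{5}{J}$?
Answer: $\frac{3}{1859} \approx 0.0016138$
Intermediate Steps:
$d{\left(J \right)} = 1 + \frac{5}{J}$
$a = \frac{1496}{3}$ ($a = 17 \cdot 16 \frac{5 + 6}{6} = 272 \cdot \frac{1}{6} \cdot 11 = 272 \cdot \frac{11}{6} = \frac{1496}{3} \approx 498.67$)
$\frac{1}{a + \left(-41 + 30\right)^{2}} = \frac{1}{\frac{1496}{3} + \left(-41 + 30\right)^{2}} = \frac{1}{\frac{1496}{3} + \left(-11\right)^{2}} = \frac{1}{\frac{1496}{3} + 121} = \frac{1}{\frac{1859}{3}} = \frac{3}{1859}$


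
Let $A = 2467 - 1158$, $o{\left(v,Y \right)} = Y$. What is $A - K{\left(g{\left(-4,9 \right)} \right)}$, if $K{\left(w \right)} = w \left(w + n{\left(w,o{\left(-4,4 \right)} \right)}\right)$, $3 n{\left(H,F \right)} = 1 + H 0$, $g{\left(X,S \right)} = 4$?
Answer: $\frac{3875}{3} \approx 1291.7$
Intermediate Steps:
$n{\left(H,F \right)} = \frac{1}{3}$ ($n{\left(H,F \right)} = \frac{1 + H 0}{3} = \frac{1 + 0}{3} = \frac{1}{3} \cdot 1 = \frac{1}{3}$)
$A = 1309$ ($A = 2467 - 1158 = 1309$)
$K{\left(w \right)} = w \left(\frac{1}{3} + w\right)$ ($K{\left(w \right)} = w \left(w + \frac{1}{3}\right) = w \left(\frac{1}{3} + w\right)$)
$A - K{\left(g{\left(-4,9 \right)} \right)} = 1309 - 4 \left(\frac{1}{3} + 4\right) = 1309 - 4 \cdot \frac{13}{3} = 1309 - \frac{52}{3} = \frac{3875}{3}$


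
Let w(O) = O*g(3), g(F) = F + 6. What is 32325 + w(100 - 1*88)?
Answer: 32433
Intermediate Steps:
g(F) = 6 + F
w(O) = 9*O (w(O) = O*(6 + 3) = O*9 = 9*O)
32325 + w(100 - 1*88) = 32325 + 9*(100 - 1*88) = 32325 + 9*(100 - 88) = 32325 + 9*12 = 32325 + 108 = 32433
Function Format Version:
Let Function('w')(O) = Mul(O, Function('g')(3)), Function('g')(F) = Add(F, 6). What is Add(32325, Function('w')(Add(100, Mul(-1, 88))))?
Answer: 32433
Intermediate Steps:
Function('g')(F) = Add(6, F)
Function('w')(O) = Mul(9, O) (Function('w')(O) = Mul(O, Add(6, 3)) = Mul(O, 9) = Mul(9, O))
Add(32325, Function('w')(Add(100, Mul(-1, 88)))) = Add(32325, Mul(9, Add(100, Mul(-1, 88)))) = Add(32325, Mul(9, Add(100, -88))) = Add(32325, Mul(9, 12)) = Add(32325, 108) = 32433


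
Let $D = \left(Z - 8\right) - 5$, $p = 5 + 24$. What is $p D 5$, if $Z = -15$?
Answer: $-4060$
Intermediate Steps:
$p = 29$
$D = -28$ ($D = \left(-15 - 8\right) - 5 = -23 - 5 = -28$)
$p D 5 = 29 \left(-28\right) 5 = \left(-812\right) 5 = -4060$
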